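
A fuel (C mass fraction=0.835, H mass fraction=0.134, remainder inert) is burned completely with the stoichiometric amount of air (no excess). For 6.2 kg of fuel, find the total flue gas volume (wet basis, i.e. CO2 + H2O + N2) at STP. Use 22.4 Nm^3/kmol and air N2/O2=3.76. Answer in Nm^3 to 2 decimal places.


Per kg fuel: CO2 = (C/12 kmol)*22.4 = (0.835/12)*22.4 = 1.55867 Nm^3
Per kg fuel: H2O = (H/2 kmol)*22.4 = (0.134/2)*22.4 = 1.50080 Nm^3
O2 needed per kg fuel = C/12 + H/4 = 0.835/12 + 0.134/4 = 0.10308333 kmol
Per kg fuel: N2 = O2*3.76*22.4 = 0.10308333*3.76*22.4 = 8.68209 Nm^3
Total per kg = 1.55867 + 1.50080 + 8.68209 = 11.74156 Nm^3
Total = 11.74156 * 6.2 = 72.80 Nm^3


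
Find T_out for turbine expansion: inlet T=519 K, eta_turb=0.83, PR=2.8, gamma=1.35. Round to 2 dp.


T_out = T_in * (1 - eta * (1 - PR^(-(gamma-1)/gamma)))
Exponent = -(1.35-1)/1.35 = -0.25925926
PR^exp = 2.8^(-0.25925926) = 0.76572026
Factor = 1 - 0.83*(1 - 0.76572026) = 0.80554782
T_out = 519 * 0.80554782 = 418.08 K


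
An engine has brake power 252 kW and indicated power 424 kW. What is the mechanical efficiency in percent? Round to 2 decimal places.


eta_mech = (BP / IP) * 100
Ratio = 252 / 424 = 0.5943
eta_mech = 0.5943 * 100 = 59.43%


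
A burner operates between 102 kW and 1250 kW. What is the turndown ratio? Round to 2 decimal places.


TDR = Q_max / Q_min
TDR = 1250 / 102 = 12.25


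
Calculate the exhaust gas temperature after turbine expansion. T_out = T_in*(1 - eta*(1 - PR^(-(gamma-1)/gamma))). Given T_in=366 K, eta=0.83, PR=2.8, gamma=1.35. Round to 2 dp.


T_out = T_in * (1 - eta * (1 - PR^(-(gamma-1)/gamma)))
Exponent = -(1.35-1)/1.35 = -0.25925926
PR^exp = 2.8^(-0.25925926) = 0.76572026
Factor = 1 - 0.83*(1 - 0.76572026) = 0.80554782
T_out = 366 * 0.80554782 = 294.83 K


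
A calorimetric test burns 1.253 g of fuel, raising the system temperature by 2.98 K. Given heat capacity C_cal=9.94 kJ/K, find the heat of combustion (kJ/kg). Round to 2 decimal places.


Hc = C_cal * delta_T / m_fuel
Q_released = 9.94 * 2.98 = 29.6212 kJ
m_fuel = 1.253 g = 1.253/1000 kg = 0.001253 kg
Hc = 29.6212 / 0.001253 = 23640.22 kJ/kg


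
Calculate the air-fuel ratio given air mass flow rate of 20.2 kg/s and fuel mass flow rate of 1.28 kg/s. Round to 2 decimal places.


AFR = m_air / m_fuel
AFR = 20.2 / 1.28 = 15.78


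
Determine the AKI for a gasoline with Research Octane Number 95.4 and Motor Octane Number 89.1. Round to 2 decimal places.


AKI = (RON + MON) / 2
AKI = (95.4 + 89.1) / 2
AKI = 184.5 / 2 = 92.25


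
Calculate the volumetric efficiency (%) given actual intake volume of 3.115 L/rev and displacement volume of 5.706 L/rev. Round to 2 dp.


eta_v = (V_actual / V_disp) * 100
Ratio = 3.115 / 5.706 = 0.5459
eta_v = 0.5459 * 100 = 54.59%


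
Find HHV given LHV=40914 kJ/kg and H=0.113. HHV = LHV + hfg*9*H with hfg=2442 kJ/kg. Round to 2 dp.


HHV = LHV + hfg * 9 * H
Water addition = 2442 * 9 * 0.113 = 2483.514 kJ/kg
HHV = 40914 + 2483.514 = 43397.51 kJ/kg


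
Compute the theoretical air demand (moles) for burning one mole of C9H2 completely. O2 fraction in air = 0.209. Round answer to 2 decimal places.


Balanced combustion: C9H2 + 9.5 O2 -> 9 CO2 + 1 H2O
O2 needed = C + H/4 = 9 + 2/4 = 9.50 moles
Air moles = O2 / 0.209 = 9.50 / 0.209 = 45.45 moles air


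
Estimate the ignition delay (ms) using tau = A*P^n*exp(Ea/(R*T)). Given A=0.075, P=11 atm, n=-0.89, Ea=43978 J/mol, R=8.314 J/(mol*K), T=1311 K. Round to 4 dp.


tau = A * P^n * exp(Ea/(R*T))
P^n = 11^(-0.89) = 0.11834789
Ea/(R*T) = 43978/(8.314*1311) = 4.034807
exp(Ea/(R*T)) = 56.532007
tau = 0.075 * 0.11834789 * 56.532007 = 0.5018 ms


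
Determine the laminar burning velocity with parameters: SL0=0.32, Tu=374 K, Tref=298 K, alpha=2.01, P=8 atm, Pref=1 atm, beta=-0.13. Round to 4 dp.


SL = SL0 * (Tu/Tref)^alpha * (P/Pref)^beta
T ratio = 374/298 = 1.25503356
(T ratio)^alpha = 1.25503356^2.01 = 1.578691
(P/Pref)^beta = 8^(-0.13) = 0.763130
SL = 0.32 * 1.578691 * 0.763130 = 0.3855 m/s


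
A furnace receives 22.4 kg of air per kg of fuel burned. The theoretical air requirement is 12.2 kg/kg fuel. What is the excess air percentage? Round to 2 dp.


Excess air = actual - stoichiometric = 22.4 - 12.2 = 10.20 kg/kg fuel
Excess air % = (excess / stoich) * 100 = (10.20 / 12.2) * 100 = 83.61%


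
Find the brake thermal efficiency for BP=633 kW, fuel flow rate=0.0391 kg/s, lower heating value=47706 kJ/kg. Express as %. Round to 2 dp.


eta_BTE = (BP / (mf * LHV)) * 100
Denominator = 0.0391 * 47706 = 1865.3046 kW
eta_BTE = (633 / 1865.3046) * 100 = 33.94%


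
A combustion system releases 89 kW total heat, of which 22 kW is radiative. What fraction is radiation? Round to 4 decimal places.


f_rad = Q_rad / Q_total
f_rad = 22 / 89 = 0.2472


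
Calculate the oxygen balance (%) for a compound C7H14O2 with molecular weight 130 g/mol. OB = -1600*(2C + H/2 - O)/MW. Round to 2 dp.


OB = -1600 * (2C + H/2 - O) / MW
Inner = 2*7 + 14/2 - 2 = 19.00
OB = -1600 * 19.00 / 130 = -233.85%


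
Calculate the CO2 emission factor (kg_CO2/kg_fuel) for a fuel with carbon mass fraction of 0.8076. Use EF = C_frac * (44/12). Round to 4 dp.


EF = C_frac * (M_CO2 / M_C)
EF = 0.8076 * (44/12)
EF = 0.8076 * 3.666667 = 2.9612 kg_CO2/kg_fuel


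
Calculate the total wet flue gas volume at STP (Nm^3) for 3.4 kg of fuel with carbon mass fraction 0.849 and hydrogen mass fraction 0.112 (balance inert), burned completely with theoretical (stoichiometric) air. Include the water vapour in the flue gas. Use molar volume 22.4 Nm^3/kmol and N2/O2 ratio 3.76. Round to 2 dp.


Per kg fuel: CO2 = (C/12 kmol)*22.4 = (0.849/12)*22.4 = 1.58480 Nm^3
Per kg fuel: H2O = (H/2 kmol)*22.4 = (0.112/2)*22.4 = 1.25440 Nm^3
O2 needed per kg fuel = C/12 + H/4 = 0.849/12 + 0.112/4 = 0.09875000 kmol
Per kg fuel: N2 = O2*3.76*22.4 = 0.09875000*3.76*22.4 = 8.31712 Nm^3
Total per kg = 1.58480 + 1.25440 + 8.31712 = 11.15632 Nm^3
Total = 11.15632 * 3.4 = 37.93 Nm^3


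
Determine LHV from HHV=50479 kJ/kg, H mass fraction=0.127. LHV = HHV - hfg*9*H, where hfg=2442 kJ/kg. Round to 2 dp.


LHV = HHV - hfg * 9 * H
Water correction = 2442 * 9 * 0.127 = 2791.206 kJ/kg
LHV = 50479 - 2791.206 = 47687.79 kJ/kg


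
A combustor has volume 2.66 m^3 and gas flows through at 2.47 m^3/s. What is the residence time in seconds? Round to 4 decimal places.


tau = V / Q_flow
tau = 2.66 / 2.47 = 1.0769 s


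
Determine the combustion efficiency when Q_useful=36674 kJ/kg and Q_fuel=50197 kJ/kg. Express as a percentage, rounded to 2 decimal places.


Efficiency = (Q_useful / Q_fuel) * 100
Efficiency = (36674 / 50197) * 100
Efficiency = 0.7306 * 100 = 73.06%


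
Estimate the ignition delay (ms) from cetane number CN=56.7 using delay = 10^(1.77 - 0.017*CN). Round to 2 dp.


delay = 10^(1.77 - 0.017*CN)
Exponent = 1.77 - 0.017*56.7 = 0.8061
delay = 10^0.8061 = 6.40 ms


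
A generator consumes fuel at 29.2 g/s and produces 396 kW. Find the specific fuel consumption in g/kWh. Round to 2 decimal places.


SFC = (mf / BP) * 3600
Rate = 29.2 / 396 = 0.073737 g/(s*kW)
SFC = 0.073737 * 3600 = 265.45 g/kWh


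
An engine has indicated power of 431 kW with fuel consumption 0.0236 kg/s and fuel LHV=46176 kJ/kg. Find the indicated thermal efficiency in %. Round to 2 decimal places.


eta_ith = (IP / (mf * LHV)) * 100
Denominator = 0.0236 * 46176 = 1089.7536 kW
eta_ith = (431 / 1089.7536) * 100 = 39.55%


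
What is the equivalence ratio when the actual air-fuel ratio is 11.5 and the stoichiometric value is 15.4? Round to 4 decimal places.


phi = AFR_stoich / AFR_actual
phi = 15.4 / 11.5 = 1.3391


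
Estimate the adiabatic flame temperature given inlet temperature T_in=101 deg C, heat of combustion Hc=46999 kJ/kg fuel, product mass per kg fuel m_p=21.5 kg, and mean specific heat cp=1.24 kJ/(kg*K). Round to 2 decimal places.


T_ad = T_in + Hc / (m_p * cp)
Denominator = 21.5 * 1.24 = 26.6600
Temperature rise = 46999 / 26.6600 = 1762.90 K
T_ad = 101 + 1762.90 = 1863.90 deg C


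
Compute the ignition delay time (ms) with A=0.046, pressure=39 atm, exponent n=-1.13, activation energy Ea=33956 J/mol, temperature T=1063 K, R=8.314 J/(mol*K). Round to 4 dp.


tau = A * P^n * exp(Ea/(R*T))
P^n = 39^(-1.13) = 0.01592564
Ea/(R*T) = 33956/(8.314*1063) = 3.842140
exp(Ea/(R*T)) = 46.625168
tau = 0.046 * 0.01592564 * 46.625168 = 0.0342 ms


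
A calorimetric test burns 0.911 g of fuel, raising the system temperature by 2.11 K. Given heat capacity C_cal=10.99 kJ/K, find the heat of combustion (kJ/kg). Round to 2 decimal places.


Hc = C_cal * delta_T / m_fuel
Q_released = 10.99 * 2.11 = 23.1889 kJ
m_fuel = 0.911 g = 0.911/1000 kg = 0.000911 kg
Hc = 23.1889 / 0.000911 = 25454.34 kJ/kg


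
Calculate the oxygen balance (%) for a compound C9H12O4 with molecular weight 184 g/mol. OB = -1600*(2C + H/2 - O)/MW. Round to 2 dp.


OB = -1600 * (2C + H/2 - O) / MW
Inner = 2*9 + 12/2 - 4 = 20.00
OB = -1600 * 20.00 / 184 = -173.91%


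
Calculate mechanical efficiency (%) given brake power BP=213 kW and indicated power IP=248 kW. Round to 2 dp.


eta_mech = (BP / IP) * 100
Ratio = 213 / 248 = 0.8589
eta_mech = 0.8589 * 100 = 85.89%


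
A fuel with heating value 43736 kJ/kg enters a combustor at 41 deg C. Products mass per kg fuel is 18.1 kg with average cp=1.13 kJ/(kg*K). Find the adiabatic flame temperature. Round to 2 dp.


T_ad = T_in + Hc / (m_p * cp)
Denominator = 18.1 * 1.13 = 20.4530
Temperature rise = 43736 / 20.4530 = 2138.37 K
T_ad = 41 + 2138.37 = 2179.37 deg C


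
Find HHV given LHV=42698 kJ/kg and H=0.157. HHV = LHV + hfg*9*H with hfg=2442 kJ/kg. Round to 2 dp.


HHV = LHV + hfg * 9 * H
Water addition = 2442 * 9 * 0.157 = 3450.546 kJ/kg
HHV = 42698 + 3450.546 = 46148.55 kJ/kg


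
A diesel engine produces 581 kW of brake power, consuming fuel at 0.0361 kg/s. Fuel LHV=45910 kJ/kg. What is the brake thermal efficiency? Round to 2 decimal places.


eta_BTE = (BP / (mf * LHV)) * 100
Denominator = 0.0361 * 45910 = 1657.3510 kW
eta_BTE = (581 / 1657.3510) * 100 = 35.06%


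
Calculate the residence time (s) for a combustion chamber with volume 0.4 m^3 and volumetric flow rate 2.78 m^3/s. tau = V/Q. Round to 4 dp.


tau = V / Q_flow
tau = 0.4 / 2.78 = 0.1439 s


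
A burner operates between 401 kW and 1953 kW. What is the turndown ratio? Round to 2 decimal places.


TDR = Q_max / Q_min
TDR = 1953 / 401 = 4.87


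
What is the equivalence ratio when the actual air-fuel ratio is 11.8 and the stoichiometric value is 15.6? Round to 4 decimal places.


phi = AFR_stoich / AFR_actual
phi = 15.6 / 11.8 = 1.3220


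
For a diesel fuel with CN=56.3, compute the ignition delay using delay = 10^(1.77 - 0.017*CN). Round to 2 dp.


delay = 10^(1.77 - 0.017*CN)
Exponent = 1.77 - 0.017*56.3 = 0.8129
delay = 10^0.8129 = 6.50 ms


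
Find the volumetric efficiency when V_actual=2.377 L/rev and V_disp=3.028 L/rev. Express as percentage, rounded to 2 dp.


eta_v = (V_actual / V_disp) * 100
Ratio = 2.377 / 3.028 = 0.7850
eta_v = 0.7850 * 100 = 78.50%


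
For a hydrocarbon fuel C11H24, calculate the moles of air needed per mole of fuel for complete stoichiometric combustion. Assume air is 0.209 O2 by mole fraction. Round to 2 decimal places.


Balanced combustion: C11H24 + 17 O2 -> 11 CO2 + 12 H2O
O2 needed = C + H/4 = 11 + 24/4 = 17.00 moles
Air moles = O2 / 0.209 = 17.00 / 0.209 = 81.34 moles air


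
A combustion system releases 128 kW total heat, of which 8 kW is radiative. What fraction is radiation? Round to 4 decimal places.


f_rad = Q_rad / Q_total
f_rad = 8 / 128 = 0.0625


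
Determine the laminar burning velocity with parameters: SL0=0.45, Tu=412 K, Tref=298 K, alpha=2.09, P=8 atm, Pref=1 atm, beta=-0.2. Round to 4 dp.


SL = SL0 * (Tu/Tref)^alpha * (P/Pref)^beta
T ratio = 412/298 = 1.38255034
(T ratio)^alpha = 1.38255034^2.09 = 1.967991
(P/Pref)^beta = 8^(-0.2) = 0.659754
SL = 0.45 * 1.967991 * 0.659754 = 0.5843 m/s


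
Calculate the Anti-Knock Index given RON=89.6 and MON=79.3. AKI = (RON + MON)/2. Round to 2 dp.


AKI = (RON + MON) / 2
AKI = (89.6 + 79.3) / 2
AKI = 168.9 / 2 = 84.45


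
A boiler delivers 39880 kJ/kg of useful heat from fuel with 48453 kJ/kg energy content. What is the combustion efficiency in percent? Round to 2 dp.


Efficiency = (Q_useful / Q_fuel) * 100
Efficiency = (39880 / 48453) * 100
Efficiency = 0.8231 * 100 = 82.31%


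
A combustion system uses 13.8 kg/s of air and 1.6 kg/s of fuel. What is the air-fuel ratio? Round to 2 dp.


AFR = m_air / m_fuel
AFR = 13.8 / 1.6 = 8.63


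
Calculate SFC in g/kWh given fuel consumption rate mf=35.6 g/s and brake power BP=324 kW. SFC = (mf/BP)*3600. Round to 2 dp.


SFC = (mf / BP) * 3600
Rate = 35.6 / 324 = 0.109877 g/(s*kW)
SFC = 0.109877 * 3600 = 395.56 g/kWh


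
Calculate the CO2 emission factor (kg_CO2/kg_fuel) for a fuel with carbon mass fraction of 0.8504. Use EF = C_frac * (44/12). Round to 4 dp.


EF = C_frac * (M_CO2 / M_C)
EF = 0.8504 * (44/12)
EF = 0.8504 * 3.666667 = 3.1181 kg_CO2/kg_fuel


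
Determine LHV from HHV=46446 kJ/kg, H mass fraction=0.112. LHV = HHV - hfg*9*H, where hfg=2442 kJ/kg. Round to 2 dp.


LHV = HHV - hfg * 9 * H
Water correction = 2442 * 9 * 0.112 = 2461.536 kJ/kg
LHV = 46446 - 2461.536 = 43984.46 kJ/kg


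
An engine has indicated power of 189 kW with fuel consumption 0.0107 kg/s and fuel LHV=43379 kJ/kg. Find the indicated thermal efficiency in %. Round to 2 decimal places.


eta_ith = (IP / (mf * LHV)) * 100
Denominator = 0.0107 * 43379 = 464.1553 kW
eta_ith = (189 / 464.1553) * 100 = 40.72%


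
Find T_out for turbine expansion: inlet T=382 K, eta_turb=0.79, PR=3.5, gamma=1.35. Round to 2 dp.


T_out = T_in * (1 - eta * (1 - PR^(-(gamma-1)/gamma)))
Exponent = -(1.35-1)/1.35 = -0.25925926
PR^exp = 3.5^(-0.25925926) = 0.72267881
Factor = 1 - 0.79*(1 - 0.72267881) = 0.78091626
T_out = 382 * 0.78091626 = 298.31 K


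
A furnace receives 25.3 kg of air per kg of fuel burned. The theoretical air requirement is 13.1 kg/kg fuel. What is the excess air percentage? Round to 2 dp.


Excess air = actual - stoichiometric = 25.3 - 13.1 = 12.20 kg/kg fuel
Excess air % = (excess / stoich) * 100 = (12.20 / 13.1) * 100 = 93.13%


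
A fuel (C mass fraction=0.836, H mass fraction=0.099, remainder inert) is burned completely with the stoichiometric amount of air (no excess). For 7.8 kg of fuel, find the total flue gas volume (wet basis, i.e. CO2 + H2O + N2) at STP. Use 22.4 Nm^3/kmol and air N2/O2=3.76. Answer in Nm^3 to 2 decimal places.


Per kg fuel: CO2 = (C/12 kmol)*22.4 = (0.836/12)*22.4 = 1.56053 Nm^3
Per kg fuel: H2O = (H/2 kmol)*22.4 = (0.099/2)*22.4 = 1.10880 Nm^3
O2 needed per kg fuel = C/12 + H/4 = 0.836/12 + 0.099/4 = 0.09441667 kmol
Per kg fuel: N2 = O2*3.76*22.4 = 0.09441667*3.76*22.4 = 7.95215 Nm^3
Total per kg = 1.56053 + 1.10880 + 7.95215 = 10.62148 Nm^3
Total = 10.62148 * 7.8 = 82.85 Nm^3


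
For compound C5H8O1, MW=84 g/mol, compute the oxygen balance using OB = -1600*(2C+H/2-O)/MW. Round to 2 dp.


OB = -1600 * (2C + H/2 - O) / MW
Inner = 2*5 + 8/2 - 1 = 13.00
OB = -1600 * 13.00 / 84 = -247.62%


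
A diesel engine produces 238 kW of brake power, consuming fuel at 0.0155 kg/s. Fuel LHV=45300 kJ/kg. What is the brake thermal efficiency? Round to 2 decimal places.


eta_BTE = (BP / (mf * LHV)) * 100
Denominator = 0.0155 * 45300 = 702.1500 kW
eta_BTE = (238 / 702.1500) * 100 = 33.90%


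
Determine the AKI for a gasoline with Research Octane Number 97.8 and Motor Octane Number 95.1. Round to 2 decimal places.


AKI = (RON + MON) / 2
AKI = (97.8 + 95.1) / 2
AKI = 192.9 / 2 = 96.45


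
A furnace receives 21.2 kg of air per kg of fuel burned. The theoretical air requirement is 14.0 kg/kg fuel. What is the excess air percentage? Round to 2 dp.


Excess air = actual - stoichiometric = 21.2 - 14.0 = 7.20 kg/kg fuel
Excess air % = (excess / stoich) * 100 = (7.20 / 14.0) * 100 = 51.43%


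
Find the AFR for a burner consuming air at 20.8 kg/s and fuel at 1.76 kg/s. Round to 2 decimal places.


AFR = m_air / m_fuel
AFR = 20.8 / 1.76 = 11.82


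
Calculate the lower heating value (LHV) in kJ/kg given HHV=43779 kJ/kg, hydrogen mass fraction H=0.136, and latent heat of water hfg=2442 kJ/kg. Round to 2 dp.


LHV = HHV - hfg * 9 * H
Water correction = 2442 * 9 * 0.136 = 2989.008 kJ/kg
LHV = 43779 - 2989.008 = 40789.99 kJ/kg


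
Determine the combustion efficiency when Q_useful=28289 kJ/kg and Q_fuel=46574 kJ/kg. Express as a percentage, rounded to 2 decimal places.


Efficiency = (Q_useful / Q_fuel) * 100
Efficiency = (28289 / 46574) * 100
Efficiency = 0.6074 * 100 = 60.74%


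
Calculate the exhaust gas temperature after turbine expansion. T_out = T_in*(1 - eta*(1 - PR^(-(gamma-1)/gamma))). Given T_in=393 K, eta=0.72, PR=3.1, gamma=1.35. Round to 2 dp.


T_out = T_in * (1 - eta * (1 - PR^(-(gamma-1)/gamma)))
Exponent = -(1.35-1)/1.35 = -0.25925926
PR^exp = 3.1^(-0.25925926) = 0.74577862
Factor = 1 - 0.72*(1 - 0.74577862) = 0.81696061
T_out = 393 * 0.81696061 = 321.07 K


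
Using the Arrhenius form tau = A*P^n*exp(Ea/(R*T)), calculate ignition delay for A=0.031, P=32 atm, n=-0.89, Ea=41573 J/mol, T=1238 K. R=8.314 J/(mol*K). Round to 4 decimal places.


tau = A * P^n * exp(Ea/(R*T))
P^n = 32^(-0.89) = 0.04575268
Ea/(R*T) = 41573/(8.314*1238) = 4.039064
exp(Ea/(R*T)) = 56.773160
tau = 0.031 * 0.04575268 * 56.773160 = 0.0805 ms


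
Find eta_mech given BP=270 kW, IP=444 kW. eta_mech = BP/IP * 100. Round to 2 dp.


eta_mech = (BP / IP) * 100
Ratio = 270 / 444 = 0.6081
eta_mech = 0.6081 * 100 = 60.81%


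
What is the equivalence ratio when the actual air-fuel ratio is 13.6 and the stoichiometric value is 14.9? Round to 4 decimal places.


phi = AFR_stoich / AFR_actual
phi = 14.9 / 13.6 = 1.0956


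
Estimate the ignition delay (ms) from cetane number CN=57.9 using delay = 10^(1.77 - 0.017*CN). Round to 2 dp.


delay = 10^(1.77 - 0.017*CN)
Exponent = 1.77 - 0.017*57.9 = 0.7857
delay = 10^0.7857 = 6.11 ms


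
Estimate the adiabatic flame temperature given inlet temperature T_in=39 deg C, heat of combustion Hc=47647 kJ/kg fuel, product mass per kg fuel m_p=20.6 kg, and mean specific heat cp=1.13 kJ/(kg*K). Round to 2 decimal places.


T_ad = T_in + Hc / (m_p * cp)
Denominator = 20.6 * 1.13 = 23.2780
Temperature rise = 47647 / 23.2780 = 2046.87 K
T_ad = 39 + 2046.87 = 2085.87 deg C


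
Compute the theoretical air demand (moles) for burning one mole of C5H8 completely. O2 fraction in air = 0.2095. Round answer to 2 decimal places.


Balanced combustion: C5H8 + 7 O2 -> 5 CO2 + 4 H2O
O2 needed = C + H/4 = 5 + 8/4 = 7.00 moles
Air moles = O2 / 0.2095 = 7.00 / 0.2095 = 33.41 moles air


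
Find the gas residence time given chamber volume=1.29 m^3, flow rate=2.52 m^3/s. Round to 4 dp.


tau = V / Q_flow
tau = 1.29 / 2.52 = 0.5119 s


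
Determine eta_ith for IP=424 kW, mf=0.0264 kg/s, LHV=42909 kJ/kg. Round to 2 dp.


eta_ith = (IP / (mf * LHV)) * 100
Denominator = 0.0264 * 42909 = 1132.7976 kW
eta_ith = (424 / 1132.7976) * 100 = 37.43%


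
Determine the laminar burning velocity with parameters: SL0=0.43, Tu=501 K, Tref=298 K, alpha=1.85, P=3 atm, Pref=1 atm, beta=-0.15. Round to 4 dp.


SL = SL0 * (Tu/Tref)^alpha * (P/Pref)^beta
T ratio = 501/298 = 1.68120805
(T ratio)^alpha = 1.68120805^1.85 = 2.614567
(P/Pref)^beta = 3^(-0.15) = 0.848070
SL = 0.43 * 2.614567 * 0.848070 = 0.9535 m/s


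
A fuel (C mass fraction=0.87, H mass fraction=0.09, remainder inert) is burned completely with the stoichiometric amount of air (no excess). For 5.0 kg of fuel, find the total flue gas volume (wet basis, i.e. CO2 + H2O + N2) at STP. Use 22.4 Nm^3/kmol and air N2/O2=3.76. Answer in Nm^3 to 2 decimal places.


Per kg fuel: CO2 = (C/12 kmol)*22.4 = (0.87/12)*22.4 = 1.62400 Nm^3
Per kg fuel: H2O = (H/2 kmol)*22.4 = (0.09/2)*22.4 = 1.00800 Nm^3
O2 needed per kg fuel = C/12 + H/4 = 0.87/12 + 0.09/4 = 0.09500000 kmol
Per kg fuel: N2 = O2*3.76*22.4 = 0.09500000*3.76*22.4 = 8.00128 Nm^3
Total per kg = 1.62400 + 1.00800 + 8.00128 = 10.63328 Nm^3
Total = 10.63328 * 5.0 = 53.17 Nm^3


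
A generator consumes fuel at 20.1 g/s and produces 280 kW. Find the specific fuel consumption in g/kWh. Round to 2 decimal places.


SFC = (mf / BP) * 3600
Rate = 20.1 / 280 = 0.071786 g/(s*kW)
SFC = 0.071786 * 3600 = 258.43 g/kWh


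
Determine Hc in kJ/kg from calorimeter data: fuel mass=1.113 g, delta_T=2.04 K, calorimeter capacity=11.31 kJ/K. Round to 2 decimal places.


Hc = C_cal * delta_T / m_fuel
Q_released = 11.31 * 2.04 = 23.0724 kJ
m_fuel = 1.113 g = 1.113/1000 kg = 0.001113 kg
Hc = 23.0724 / 0.001113 = 20729.92 kJ/kg


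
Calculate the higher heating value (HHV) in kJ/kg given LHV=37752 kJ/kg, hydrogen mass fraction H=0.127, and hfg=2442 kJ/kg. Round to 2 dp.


HHV = LHV + hfg * 9 * H
Water addition = 2442 * 9 * 0.127 = 2791.206 kJ/kg
HHV = 37752 + 2791.206 = 40543.21 kJ/kg


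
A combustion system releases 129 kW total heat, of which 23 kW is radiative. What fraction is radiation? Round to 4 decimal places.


f_rad = Q_rad / Q_total
f_rad = 23 / 129 = 0.1783


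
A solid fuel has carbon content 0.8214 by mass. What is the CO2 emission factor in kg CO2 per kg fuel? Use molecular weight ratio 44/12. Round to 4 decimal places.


EF = C_frac * (M_CO2 / M_C)
EF = 0.8214 * (44/12)
EF = 0.8214 * 3.666667 = 3.0118 kg_CO2/kg_fuel


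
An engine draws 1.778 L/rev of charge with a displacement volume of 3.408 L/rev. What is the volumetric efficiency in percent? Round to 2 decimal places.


eta_v = (V_actual / V_disp) * 100
Ratio = 1.778 / 3.408 = 0.5217
eta_v = 0.5217 * 100 = 52.17%


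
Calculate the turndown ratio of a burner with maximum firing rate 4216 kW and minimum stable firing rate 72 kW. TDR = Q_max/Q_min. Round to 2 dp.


TDR = Q_max / Q_min
TDR = 4216 / 72 = 58.56


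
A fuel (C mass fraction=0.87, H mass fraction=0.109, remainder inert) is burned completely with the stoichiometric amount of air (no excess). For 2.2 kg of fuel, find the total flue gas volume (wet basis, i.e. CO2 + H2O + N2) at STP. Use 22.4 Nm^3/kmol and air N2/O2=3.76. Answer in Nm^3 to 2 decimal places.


Per kg fuel: CO2 = (C/12 kmol)*22.4 = (0.87/12)*22.4 = 1.62400 Nm^3
Per kg fuel: H2O = (H/2 kmol)*22.4 = (0.109/2)*22.4 = 1.22080 Nm^3
O2 needed per kg fuel = C/12 + H/4 = 0.87/12 + 0.109/4 = 0.09975000 kmol
Per kg fuel: N2 = O2*3.76*22.4 = 0.09975000*3.76*22.4 = 8.40134 Nm^3
Total per kg = 1.62400 + 1.22080 + 8.40134 = 11.24614 Nm^3
Total = 11.24614 * 2.2 = 24.74 Nm^3


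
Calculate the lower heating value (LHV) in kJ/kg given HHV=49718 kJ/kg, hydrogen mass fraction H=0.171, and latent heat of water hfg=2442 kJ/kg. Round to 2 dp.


LHV = HHV - hfg * 9 * H
Water correction = 2442 * 9 * 0.171 = 3758.238 kJ/kg
LHV = 49718 - 3758.238 = 45959.76 kJ/kg


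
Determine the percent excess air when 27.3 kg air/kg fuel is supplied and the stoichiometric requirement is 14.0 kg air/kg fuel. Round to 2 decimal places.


Excess air = actual - stoichiometric = 27.3 - 14.0 = 13.30 kg/kg fuel
Excess air % = (excess / stoich) * 100 = (13.30 / 14.0) * 100 = 95.00%


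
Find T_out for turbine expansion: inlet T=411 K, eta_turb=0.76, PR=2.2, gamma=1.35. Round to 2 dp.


T_out = T_in * (1 - eta * (1 - PR^(-(gamma-1)/gamma)))
Exponent = -(1.35-1)/1.35 = -0.25925926
PR^exp = 2.2^(-0.25925926) = 0.81512413
Factor = 1 - 0.76*(1 - 0.81512413) = 0.85949434
T_out = 411 * 0.85949434 = 353.25 K


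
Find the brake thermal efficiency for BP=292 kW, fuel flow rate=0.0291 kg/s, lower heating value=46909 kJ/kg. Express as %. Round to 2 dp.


eta_BTE = (BP / (mf * LHV)) * 100
Denominator = 0.0291 * 46909 = 1365.0519 kW
eta_BTE = (292 / 1365.0519) * 100 = 21.39%


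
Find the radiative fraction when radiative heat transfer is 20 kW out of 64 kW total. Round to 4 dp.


f_rad = Q_rad / Q_total
f_rad = 20 / 64 = 0.3125


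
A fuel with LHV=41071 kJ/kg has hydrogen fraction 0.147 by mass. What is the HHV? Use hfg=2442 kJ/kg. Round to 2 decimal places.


HHV = LHV + hfg * 9 * H
Water addition = 2442 * 9 * 0.147 = 3230.766 kJ/kg
HHV = 41071 + 3230.766 = 44301.77 kJ/kg


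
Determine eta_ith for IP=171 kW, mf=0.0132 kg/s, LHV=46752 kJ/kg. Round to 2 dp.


eta_ith = (IP / (mf * LHV)) * 100
Denominator = 0.0132 * 46752 = 617.1264 kW
eta_ith = (171 / 617.1264) * 100 = 27.71%


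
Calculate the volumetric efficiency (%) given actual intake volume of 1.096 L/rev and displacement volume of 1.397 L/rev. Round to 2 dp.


eta_v = (V_actual / V_disp) * 100
Ratio = 1.096 / 1.397 = 0.7845
eta_v = 0.7845 * 100 = 78.45%


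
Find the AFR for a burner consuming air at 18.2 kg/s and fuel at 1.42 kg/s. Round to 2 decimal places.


AFR = m_air / m_fuel
AFR = 18.2 / 1.42 = 12.82


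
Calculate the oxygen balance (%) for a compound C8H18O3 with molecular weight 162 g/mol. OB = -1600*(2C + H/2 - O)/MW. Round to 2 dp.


OB = -1600 * (2C + H/2 - O) / MW
Inner = 2*8 + 18/2 - 3 = 22.00
OB = -1600 * 22.00 / 162 = -217.28%


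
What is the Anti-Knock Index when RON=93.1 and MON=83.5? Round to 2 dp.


AKI = (RON + MON) / 2
AKI = (93.1 + 83.5) / 2
AKI = 176.6 / 2 = 88.30


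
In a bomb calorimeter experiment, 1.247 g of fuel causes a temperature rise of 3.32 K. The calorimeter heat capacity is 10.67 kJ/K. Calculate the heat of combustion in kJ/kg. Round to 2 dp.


Hc = C_cal * delta_T / m_fuel
Q_released = 10.67 * 3.32 = 35.4244 kJ
m_fuel = 1.247 g = 1.247/1000 kg = 0.001247 kg
Hc = 35.4244 / 0.001247 = 28407.70 kJ/kg


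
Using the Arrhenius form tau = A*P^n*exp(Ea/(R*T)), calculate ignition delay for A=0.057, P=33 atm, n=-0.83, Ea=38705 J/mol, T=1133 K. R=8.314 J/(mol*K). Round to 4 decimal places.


tau = A * P^n * exp(Ea/(R*T))
P^n = 33^(-0.83) = 0.05490772
Ea/(R*T) = 38705/(8.314*1133) = 4.108915
exp(Ea/(R*T)) = 60.880617
tau = 0.057 * 0.05490772 * 60.880617 = 0.1905 ms


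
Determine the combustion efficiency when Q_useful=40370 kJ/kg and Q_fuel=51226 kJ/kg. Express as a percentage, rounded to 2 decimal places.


Efficiency = (Q_useful / Q_fuel) * 100
Efficiency = (40370 / 51226) * 100
Efficiency = 0.7881 * 100 = 78.81%


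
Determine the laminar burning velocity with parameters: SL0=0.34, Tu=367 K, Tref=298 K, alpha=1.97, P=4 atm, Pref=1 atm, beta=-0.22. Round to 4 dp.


SL = SL0 * (Tu/Tref)^alpha * (P/Pref)^beta
T ratio = 367/298 = 1.23154362
(T ratio)^alpha = 1.23154362^1.97 = 1.507253
(P/Pref)^beta = 4^(-0.22) = 0.737135
SL = 0.34 * 1.507253 * 0.737135 = 0.3778 m/s


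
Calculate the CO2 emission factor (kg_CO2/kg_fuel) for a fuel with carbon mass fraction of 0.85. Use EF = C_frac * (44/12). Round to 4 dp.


EF = C_frac * (M_CO2 / M_C)
EF = 0.85 * (44/12)
EF = 0.85 * 3.666667 = 3.1167 kg_CO2/kg_fuel


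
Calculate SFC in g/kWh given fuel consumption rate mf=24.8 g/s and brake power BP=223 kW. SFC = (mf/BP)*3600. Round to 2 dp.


SFC = (mf / BP) * 3600
Rate = 24.8 / 223 = 0.111211 g/(s*kW)
SFC = 0.111211 * 3600 = 400.36 g/kWh


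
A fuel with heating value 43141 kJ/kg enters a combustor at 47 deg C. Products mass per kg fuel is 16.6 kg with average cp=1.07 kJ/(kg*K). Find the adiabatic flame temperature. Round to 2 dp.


T_ad = T_in + Hc / (m_p * cp)
Denominator = 16.6 * 1.07 = 17.7620
Temperature rise = 43141 / 17.7620 = 2428.84 K
T_ad = 47 + 2428.84 = 2475.84 deg C


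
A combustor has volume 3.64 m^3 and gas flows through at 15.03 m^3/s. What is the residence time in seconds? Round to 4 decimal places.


tau = V / Q_flow
tau = 3.64 / 15.03 = 0.2422 s


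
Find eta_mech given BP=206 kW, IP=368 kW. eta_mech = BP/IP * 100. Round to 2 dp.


eta_mech = (BP / IP) * 100
Ratio = 206 / 368 = 0.5598
eta_mech = 0.5598 * 100 = 55.98%


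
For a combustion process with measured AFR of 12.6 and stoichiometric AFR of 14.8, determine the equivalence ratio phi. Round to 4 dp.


phi = AFR_stoich / AFR_actual
phi = 14.8 / 12.6 = 1.1746


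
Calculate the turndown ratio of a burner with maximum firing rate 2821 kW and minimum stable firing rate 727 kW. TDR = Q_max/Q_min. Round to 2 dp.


TDR = Q_max / Q_min
TDR = 2821 / 727 = 3.88


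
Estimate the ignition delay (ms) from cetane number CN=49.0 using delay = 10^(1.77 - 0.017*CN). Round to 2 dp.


delay = 10^(1.77 - 0.017*CN)
Exponent = 1.77 - 0.017*49.0 = 0.9370
delay = 10^0.9370 = 8.65 ms


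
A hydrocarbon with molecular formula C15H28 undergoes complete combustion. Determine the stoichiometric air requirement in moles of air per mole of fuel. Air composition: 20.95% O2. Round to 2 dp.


Balanced combustion: C15H28 + 22 O2 -> 15 CO2 + 14 H2O
O2 needed = C + H/4 = 15 + 28/4 = 22.00 moles
Air moles = O2 / 0.2095 = 22.00 / 0.2095 = 105.01 moles air


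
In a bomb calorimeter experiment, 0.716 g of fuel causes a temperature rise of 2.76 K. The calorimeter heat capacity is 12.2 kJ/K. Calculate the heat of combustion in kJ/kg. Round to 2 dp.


Hc = C_cal * delta_T / m_fuel
Q_released = 12.2 * 2.76 = 33.6720 kJ
m_fuel = 0.716 g = 0.716/1000 kg = 0.000716 kg
Hc = 33.6720 / 0.000716 = 47027.93 kJ/kg


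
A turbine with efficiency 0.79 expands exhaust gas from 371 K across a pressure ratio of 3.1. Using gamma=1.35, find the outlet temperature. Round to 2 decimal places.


T_out = T_in * (1 - eta * (1 - PR^(-(gamma-1)/gamma)))
Exponent = -(1.35-1)/1.35 = -0.25925926
PR^exp = 3.1^(-0.25925926) = 0.74577862
Factor = 1 - 0.79*(1 - 0.74577862) = 0.79916511
T_out = 371 * 0.79916511 = 296.49 K


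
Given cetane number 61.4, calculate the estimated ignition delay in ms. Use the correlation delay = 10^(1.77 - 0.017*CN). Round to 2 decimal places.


delay = 10^(1.77 - 0.017*CN)
Exponent = 1.77 - 0.017*61.4 = 0.7262
delay = 10^0.7262 = 5.32 ms


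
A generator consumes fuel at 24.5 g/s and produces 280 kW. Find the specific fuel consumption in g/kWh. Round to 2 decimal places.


SFC = (mf / BP) * 3600
Rate = 24.5 / 280 = 0.087500 g/(s*kW)
SFC = 0.087500 * 3600 = 315.00 g/kWh


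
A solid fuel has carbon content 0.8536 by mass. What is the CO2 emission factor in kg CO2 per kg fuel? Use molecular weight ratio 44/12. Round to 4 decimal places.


EF = C_frac * (M_CO2 / M_C)
EF = 0.8536 * (44/12)
EF = 0.8536 * 3.666667 = 3.1299 kg_CO2/kg_fuel


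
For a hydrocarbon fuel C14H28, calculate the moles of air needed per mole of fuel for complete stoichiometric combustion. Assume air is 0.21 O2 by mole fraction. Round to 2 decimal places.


Balanced combustion: C14H28 + 21 O2 -> 14 CO2 + 14 H2O
O2 needed = C + H/4 = 14 + 28/4 = 21.00 moles
Air moles = O2 / 0.21 = 21.00 / 0.21 = 100.00 moles air


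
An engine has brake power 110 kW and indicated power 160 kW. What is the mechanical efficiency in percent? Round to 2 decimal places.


eta_mech = (BP / IP) * 100
Ratio = 110 / 160 = 0.6875
eta_mech = 0.6875 * 100 = 68.75%


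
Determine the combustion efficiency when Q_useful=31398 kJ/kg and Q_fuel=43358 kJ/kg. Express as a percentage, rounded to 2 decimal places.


Efficiency = (Q_useful / Q_fuel) * 100
Efficiency = (31398 / 43358) * 100
Efficiency = 0.7242 * 100 = 72.42%


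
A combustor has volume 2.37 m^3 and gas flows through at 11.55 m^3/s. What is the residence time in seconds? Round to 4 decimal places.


tau = V / Q_flow
tau = 2.37 / 11.55 = 0.2052 s


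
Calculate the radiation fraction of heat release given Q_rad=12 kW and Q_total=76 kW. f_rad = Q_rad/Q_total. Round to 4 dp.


f_rad = Q_rad / Q_total
f_rad = 12 / 76 = 0.1579


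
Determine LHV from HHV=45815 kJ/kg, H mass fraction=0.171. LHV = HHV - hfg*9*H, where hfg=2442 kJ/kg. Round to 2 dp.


LHV = HHV - hfg * 9 * H
Water correction = 2442 * 9 * 0.171 = 3758.238 kJ/kg
LHV = 45815 - 3758.238 = 42056.76 kJ/kg


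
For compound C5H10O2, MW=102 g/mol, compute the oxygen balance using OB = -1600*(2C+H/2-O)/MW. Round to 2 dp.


OB = -1600 * (2C + H/2 - O) / MW
Inner = 2*5 + 10/2 - 2 = 13.00
OB = -1600 * 13.00 / 102 = -203.92%


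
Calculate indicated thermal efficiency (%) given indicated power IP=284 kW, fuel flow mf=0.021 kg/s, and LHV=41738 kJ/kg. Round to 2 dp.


eta_ith = (IP / (mf * LHV)) * 100
Denominator = 0.021 * 41738 = 876.4980 kW
eta_ith = (284 / 876.4980) * 100 = 32.40%


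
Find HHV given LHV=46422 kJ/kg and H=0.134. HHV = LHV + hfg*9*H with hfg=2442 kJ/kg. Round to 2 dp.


HHV = LHV + hfg * 9 * H
Water addition = 2442 * 9 * 0.134 = 2945.052 kJ/kg
HHV = 46422 + 2945.052 = 49367.05 kJ/kg


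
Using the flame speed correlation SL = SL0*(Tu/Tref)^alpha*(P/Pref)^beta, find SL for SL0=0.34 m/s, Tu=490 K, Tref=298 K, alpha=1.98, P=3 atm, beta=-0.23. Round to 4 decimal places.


SL = SL0 * (Tu/Tref)^alpha * (P/Pref)^beta
T ratio = 490/298 = 1.64429530
(T ratio)^alpha = 1.64429530^1.98 = 2.676949
(P/Pref)^beta = 3^(-0.23) = 0.776716
SL = 0.34 * 2.676949 * 0.776716 = 0.7069 m/s


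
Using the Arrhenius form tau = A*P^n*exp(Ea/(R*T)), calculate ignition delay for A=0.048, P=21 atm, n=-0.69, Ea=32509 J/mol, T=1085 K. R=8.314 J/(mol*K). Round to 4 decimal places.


tau = A * P^n * exp(Ea/(R*T))
P^n = 21^(-0.69) = 0.12236823
Ea/(R*T) = 32509/(8.314*1085) = 3.603826
exp(Ea/(R*T)) = 36.738539
tau = 0.048 * 0.12236823 * 36.738539 = 0.2158 ms


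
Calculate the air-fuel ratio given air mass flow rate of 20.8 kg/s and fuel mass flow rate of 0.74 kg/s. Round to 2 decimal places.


AFR = m_air / m_fuel
AFR = 20.8 / 0.74 = 28.11


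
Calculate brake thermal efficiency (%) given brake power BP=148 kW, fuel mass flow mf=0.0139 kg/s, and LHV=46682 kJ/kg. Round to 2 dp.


eta_BTE = (BP / (mf * LHV)) * 100
Denominator = 0.0139 * 46682 = 648.8798 kW
eta_BTE = (148 / 648.8798) * 100 = 22.81%


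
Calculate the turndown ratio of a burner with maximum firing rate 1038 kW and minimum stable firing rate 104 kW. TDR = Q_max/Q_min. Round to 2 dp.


TDR = Q_max / Q_min
TDR = 1038 / 104 = 9.98


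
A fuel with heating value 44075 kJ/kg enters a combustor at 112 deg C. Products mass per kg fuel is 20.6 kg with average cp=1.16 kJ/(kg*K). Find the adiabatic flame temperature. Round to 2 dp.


T_ad = T_in + Hc / (m_p * cp)
Denominator = 20.6 * 1.16 = 23.8960
Temperature rise = 44075 / 23.8960 = 1844.45 K
T_ad = 112 + 1844.45 = 1956.45 deg C


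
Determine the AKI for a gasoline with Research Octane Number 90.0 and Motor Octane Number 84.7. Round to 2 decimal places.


AKI = (RON + MON) / 2
AKI = (90.0 + 84.7) / 2
AKI = 174.7 / 2 = 87.35


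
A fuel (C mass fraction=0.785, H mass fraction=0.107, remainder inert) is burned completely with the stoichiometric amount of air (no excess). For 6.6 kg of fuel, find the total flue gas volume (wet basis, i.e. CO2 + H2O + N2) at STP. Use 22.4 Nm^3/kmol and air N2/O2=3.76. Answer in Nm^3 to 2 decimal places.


Per kg fuel: CO2 = (C/12 kmol)*22.4 = (0.785/12)*22.4 = 1.46533 Nm^3
Per kg fuel: H2O = (H/2 kmol)*22.4 = (0.107/2)*22.4 = 1.19840 Nm^3
O2 needed per kg fuel = C/12 + H/4 = 0.785/12 + 0.107/4 = 0.09216667 kmol
Per kg fuel: N2 = O2*3.76*22.4 = 0.09216667*3.76*22.4 = 7.76265 Nm^3
Total per kg = 1.46533 + 1.19840 + 7.76265 = 10.42638 Nm^3
Total = 10.42638 * 6.6 = 68.81 Nm^3


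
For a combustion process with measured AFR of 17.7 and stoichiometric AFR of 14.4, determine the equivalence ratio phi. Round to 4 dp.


phi = AFR_stoich / AFR_actual
phi = 14.4 / 17.7 = 0.8136


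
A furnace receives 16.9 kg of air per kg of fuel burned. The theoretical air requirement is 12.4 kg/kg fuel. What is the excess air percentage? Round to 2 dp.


Excess air = actual - stoichiometric = 16.9 - 12.4 = 4.50 kg/kg fuel
Excess air % = (excess / stoich) * 100 = (4.50 / 12.4) * 100 = 36.29%


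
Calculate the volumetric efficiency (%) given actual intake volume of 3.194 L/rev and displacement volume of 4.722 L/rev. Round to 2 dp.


eta_v = (V_actual / V_disp) * 100
Ratio = 3.194 / 4.722 = 0.6764
eta_v = 0.6764 * 100 = 67.64%


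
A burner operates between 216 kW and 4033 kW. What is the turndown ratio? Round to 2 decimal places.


TDR = Q_max / Q_min
TDR = 4033 / 216 = 18.67


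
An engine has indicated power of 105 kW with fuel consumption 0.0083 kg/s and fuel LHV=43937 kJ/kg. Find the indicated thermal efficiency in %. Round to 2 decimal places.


eta_ith = (IP / (mf * LHV)) * 100
Denominator = 0.0083 * 43937 = 364.6771 kW
eta_ith = (105 / 364.6771) * 100 = 28.79%


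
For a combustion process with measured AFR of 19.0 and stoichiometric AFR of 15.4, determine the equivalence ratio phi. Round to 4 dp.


phi = AFR_stoich / AFR_actual
phi = 15.4 / 19.0 = 0.8105


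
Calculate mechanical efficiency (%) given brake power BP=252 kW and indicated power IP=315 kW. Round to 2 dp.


eta_mech = (BP / IP) * 100
Ratio = 252 / 315 = 0.8000
eta_mech = 0.8000 * 100 = 80.00%


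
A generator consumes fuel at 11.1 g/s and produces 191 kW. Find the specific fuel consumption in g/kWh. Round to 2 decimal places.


SFC = (mf / BP) * 3600
Rate = 11.1 / 191 = 0.058115 g/(s*kW)
SFC = 0.058115 * 3600 = 209.21 g/kWh


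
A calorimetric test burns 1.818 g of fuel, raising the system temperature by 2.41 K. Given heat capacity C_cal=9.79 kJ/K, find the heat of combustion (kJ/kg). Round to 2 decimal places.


Hc = C_cal * delta_T / m_fuel
Q_released = 9.79 * 2.41 = 23.5939 kJ
m_fuel = 1.818 g = 1.818/1000 kg = 0.001818 kg
Hc = 23.5939 / 0.001818 = 12977.94 kJ/kg


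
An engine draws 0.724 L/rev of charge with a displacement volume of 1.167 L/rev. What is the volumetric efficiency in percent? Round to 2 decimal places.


eta_v = (V_actual / V_disp) * 100
Ratio = 0.724 / 1.167 = 0.6204
eta_v = 0.6204 * 100 = 62.04%


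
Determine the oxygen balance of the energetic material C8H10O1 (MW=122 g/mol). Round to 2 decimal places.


OB = -1600 * (2C + H/2 - O) / MW
Inner = 2*8 + 10/2 - 1 = 20.00
OB = -1600 * 20.00 / 122 = -262.30%


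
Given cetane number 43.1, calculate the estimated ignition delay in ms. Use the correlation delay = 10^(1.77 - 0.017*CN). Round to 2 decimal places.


delay = 10^(1.77 - 0.017*CN)
Exponent = 1.77 - 0.017*43.1 = 1.0373
delay = 10^1.0373 = 10.90 ms


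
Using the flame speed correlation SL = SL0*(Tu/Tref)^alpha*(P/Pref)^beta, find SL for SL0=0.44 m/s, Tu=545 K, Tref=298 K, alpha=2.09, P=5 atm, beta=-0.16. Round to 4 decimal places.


SL = SL0 * (Tu/Tref)^alpha * (P/Pref)^beta
T ratio = 545/298 = 1.82885906
(T ratio)^alpha = 1.82885906^2.09 = 3.531480
(P/Pref)^beta = 5^(-0.16) = 0.772974
SL = 0.44 * 3.531480 * 0.772974 = 1.2011 m/s


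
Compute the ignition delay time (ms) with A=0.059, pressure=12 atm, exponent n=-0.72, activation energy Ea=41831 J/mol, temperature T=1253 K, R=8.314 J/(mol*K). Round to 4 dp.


tau = A * P^n * exp(Ea/(R*T))
P^n = 12^(-0.72) = 0.16710502
Ea/(R*T) = 41831/(8.314*1253) = 4.015477
exp(Ea/(R*T)) = 55.449745
tau = 0.059 * 0.16710502 * 55.449745 = 0.5467 ms


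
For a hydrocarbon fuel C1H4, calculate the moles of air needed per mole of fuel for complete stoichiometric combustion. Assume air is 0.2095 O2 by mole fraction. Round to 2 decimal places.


Balanced combustion: C1H4 + 2 O2 -> 1 CO2 + 2 H2O
O2 needed = C + H/4 = 1 + 4/4 = 2.00 moles
Air moles = O2 / 0.2095 = 2.00 / 0.2095 = 9.55 moles air


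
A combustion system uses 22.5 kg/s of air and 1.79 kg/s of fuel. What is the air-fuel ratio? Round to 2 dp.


AFR = m_air / m_fuel
AFR = 22.5 / 1.79 = 12.57


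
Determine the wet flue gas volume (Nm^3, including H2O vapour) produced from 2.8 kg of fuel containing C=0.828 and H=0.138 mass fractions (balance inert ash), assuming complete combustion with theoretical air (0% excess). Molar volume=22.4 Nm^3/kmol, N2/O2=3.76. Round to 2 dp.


Per kg fuel: CO2 = (C/12 kmol)*22.4 = (0.828/12)*22.4 = 1.54560 Nm^3
Per kg fuel: H2O = (H/2 kmol)*22.4 = (0.138/2)*22.4 = 1.54560 Nm^3
O2 needed per kg fuel = C/12 + H/4 = 0.828/12 + 0.138/4 = 0.10350000 kmol
Per kg fuel: N2 = O2*3.76*22.4 = 0.10350000*3.76*22.4 = 8.71718 Nm^3
Total per kg = 1.54560 + 1.54560 + 8.71718 = 11.80838 Nm^3
Total = 11.80838 * 2.8 = 33.06 Nm^3
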